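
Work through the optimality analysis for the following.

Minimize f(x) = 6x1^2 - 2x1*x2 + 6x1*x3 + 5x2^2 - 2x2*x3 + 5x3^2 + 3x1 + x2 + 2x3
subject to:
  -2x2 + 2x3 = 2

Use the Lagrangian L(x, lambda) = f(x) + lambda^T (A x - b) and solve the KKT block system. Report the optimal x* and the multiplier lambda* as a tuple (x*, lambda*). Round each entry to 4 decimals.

Form the Lagrangian:
  L(x, lambda) = (1/2) x^T Q x + c^T x + lambda^T (A x - b)
Stationarity (grad_x L = 0): Q x + c + A^T lambda = 0.
Primal feasibility: A x = b.

This gives the KKT block system:
  [ Q   A^T ] [ x     ]   [-c ]
  [ A    0  ] [ lambda ] = [ b ]

Solving the linear system:
  x*      = (-0.5682, -0.5455, 0.4545)
  lambda* = (-2.1136)
  f(x*)   = 1.4432

x* = (-0.5682, -0.5455, 0.4545), lambda* = (-2.1136)


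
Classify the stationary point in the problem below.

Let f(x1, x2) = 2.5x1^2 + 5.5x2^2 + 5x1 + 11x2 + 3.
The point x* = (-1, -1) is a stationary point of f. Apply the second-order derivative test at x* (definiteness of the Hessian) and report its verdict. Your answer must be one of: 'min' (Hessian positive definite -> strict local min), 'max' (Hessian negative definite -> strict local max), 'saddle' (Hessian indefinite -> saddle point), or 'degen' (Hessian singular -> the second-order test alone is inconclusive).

Compute the Hessian H = grad^2 f:
  H = [[5, 0], [0, 11]]
Verify stationarity: grad f(x*) = H x* + g = (0, 0).
Eigenvalues of H: 5, 11.
Both eigenvalues > 0, so H is positive definite -> x* is a strict local min.

min


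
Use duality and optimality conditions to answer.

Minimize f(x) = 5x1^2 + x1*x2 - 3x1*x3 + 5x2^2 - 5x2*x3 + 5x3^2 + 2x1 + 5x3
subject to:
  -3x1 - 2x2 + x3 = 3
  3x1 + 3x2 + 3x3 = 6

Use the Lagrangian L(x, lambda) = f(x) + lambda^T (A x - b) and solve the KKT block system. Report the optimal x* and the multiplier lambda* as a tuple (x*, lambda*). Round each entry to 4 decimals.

Form the Lagrangian:
  L(x, lambda) = (1/2) x^T Q x + c^T x + lambda^T (A x - b)
Stationarity (grad_x L = 0): Q x + c + A^T lambda = 0.
Primal feasibility: A x = b.

This gives the KKT block system:
  [ Q   A^T ] [ x     ]   [-c ]
  [ A    0  ] [ lambda ] = [ b ]

Solving the linear system:
  x*      = (-0.8605, 0.814, 2.0465)
  lambda* = (-8.9767, -5)
  f(x*)   = 32.7209

x* = (-0.8605, 0.814, 2.0465), lambda* = (-8.9767, -5)


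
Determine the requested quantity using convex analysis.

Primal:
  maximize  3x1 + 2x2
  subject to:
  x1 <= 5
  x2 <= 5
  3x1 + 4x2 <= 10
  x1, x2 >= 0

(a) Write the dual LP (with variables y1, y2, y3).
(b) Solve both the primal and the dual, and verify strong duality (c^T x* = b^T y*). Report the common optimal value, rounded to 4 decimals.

The standard primal-dual pair for 'max c^T x s.t. A x <= b, x >= 0' is:
  Dual:  min b^T y  s.t.  A^T y >= c,  y >= 0.

So the dual LP is:
  minimize  5y1 + 5y2 + 10y3
  subject to:
    y1 + 3y3 >= 3
    y2 + 4y3 >= 2
    y1, y2, y3 >= 0

Solving the primal: x* = (3.3333, 0).
  primal value c^T x* = 10.
Solving the dual: y* = (0, 0, 1).
  dual value b^T y* = 10.
Strong duality: c^T x* = b^T y*. Confirmed.

10


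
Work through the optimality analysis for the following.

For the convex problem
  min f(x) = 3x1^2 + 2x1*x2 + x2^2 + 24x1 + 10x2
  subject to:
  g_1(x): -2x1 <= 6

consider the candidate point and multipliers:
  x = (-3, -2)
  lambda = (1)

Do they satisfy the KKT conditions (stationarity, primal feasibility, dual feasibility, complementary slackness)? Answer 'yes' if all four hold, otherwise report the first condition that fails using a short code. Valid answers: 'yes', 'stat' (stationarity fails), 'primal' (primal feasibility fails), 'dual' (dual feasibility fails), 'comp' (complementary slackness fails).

Gradient of f: grad f(x) = Q x + c = (2, 0)
Constraint values g_i(x) = a_i^T x - b_i:
  g_1((-3, -2)) = 0
Stationarity residual: grad f(x) + sum_i lambda_i a_i = (0, 0)
  -> stationarity OK
Primal feasibility (all g_i <= 0): OK
Dual feasibility (all lambda_i >= 0): OK
Complementary slackness (lambda_i * g_i(x) = 0 for all i): OK

Verdict: yes, KKT holds.

yes


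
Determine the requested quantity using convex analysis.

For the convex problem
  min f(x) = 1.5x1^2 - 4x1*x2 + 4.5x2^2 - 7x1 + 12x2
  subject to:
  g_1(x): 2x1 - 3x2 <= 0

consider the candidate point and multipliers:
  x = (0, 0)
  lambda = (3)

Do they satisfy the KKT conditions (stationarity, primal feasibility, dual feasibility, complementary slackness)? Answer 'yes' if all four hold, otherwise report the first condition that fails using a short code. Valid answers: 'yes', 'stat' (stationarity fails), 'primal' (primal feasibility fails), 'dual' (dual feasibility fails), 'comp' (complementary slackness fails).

Gradient of f: grad f(x) = Q x + c = (-7, 12)
Constraint values g_i(x) = a_i^T x - b_i:
  g_1((0, 0)) = 0
Stationarity residual: grad f(x) + sum_i lambda_i a_i = (-1, 3)
  -> stationarity FAILS
Primal feasibility (all g_i <= 0): OK
Dual feasibility (all lambda_i >= 0): OK
Complementary slackness (lambda_i * g_i(x) = 0 for all i): OK

Verdict: the first failing condition is stationarity -> stat.

stat


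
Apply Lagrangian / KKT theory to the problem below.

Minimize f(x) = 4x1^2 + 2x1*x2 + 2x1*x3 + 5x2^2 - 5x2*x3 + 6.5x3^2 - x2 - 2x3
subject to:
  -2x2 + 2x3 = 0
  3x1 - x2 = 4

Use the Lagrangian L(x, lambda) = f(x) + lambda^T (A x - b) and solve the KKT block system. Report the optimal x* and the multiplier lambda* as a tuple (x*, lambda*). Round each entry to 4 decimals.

Form the Lagrangian:
  L(x, lambda) = (1/2) x^T Q x + c^T x + lambda^T (A x - b)
Stationarity (grad_x L = 0): Q x + c + A^T lambda = 0.
Primal feasibility: A x = b.

This gives the KKT block system:
  [ Q   A^T ] [ x     ]   [-c ]
  [ A    0  ] [ lambda ] = [ b ]

Solving the linear system:
  x*      = (1.2148, -0.3557, -0.3557)
  lambda* = (1.2081, -2.7651)
  f(x*)   = 6.0638

x* = (1.2148, -0.3557, -0.3557), lambda* = (1.2081, -2.7651)


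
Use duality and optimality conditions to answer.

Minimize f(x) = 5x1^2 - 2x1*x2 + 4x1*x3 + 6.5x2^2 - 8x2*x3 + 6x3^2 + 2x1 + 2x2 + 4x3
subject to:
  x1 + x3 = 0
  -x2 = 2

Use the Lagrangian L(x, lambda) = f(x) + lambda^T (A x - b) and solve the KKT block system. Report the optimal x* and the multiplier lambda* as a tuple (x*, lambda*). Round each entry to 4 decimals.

Form the Lagrangian:
  L(x, lambda) = (1/2) x^T Q x + c^T x + lambda^T (A x - b)
Stationarity (grad_x L = 0): Q x + c + A^T lambda = 0.
Primal feasibility: A x = b.

This gives the KKT block system:
  [ Q   A^T ] [ x     ]   [-c ]
  [ A    0  ] [ lambda ] = [ b ]

Solving the linear system:
  x*      = (1, -2, -1)
  lambda* = (-12, -18)
  f(x*)   = 15

x* = (1, -2, -1), lambda* = (-12, -18)


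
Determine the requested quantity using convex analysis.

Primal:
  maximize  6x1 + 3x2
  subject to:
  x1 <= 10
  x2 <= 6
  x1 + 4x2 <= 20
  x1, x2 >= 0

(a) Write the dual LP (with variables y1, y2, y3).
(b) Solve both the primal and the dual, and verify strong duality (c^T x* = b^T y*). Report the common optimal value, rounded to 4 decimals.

The standard primal-dual pair for 'max c^T x s.t. A x <= b, x >= 0' is:
  Dual:  min b^T y  s.t.  A^T y >= c,  y >= 0.

So the dual LP is:
  minimize  10y1 + 6y2 + 20y3
  subject to:
    y1 + y3 >= 6
    y2 + 4y3 >= 3
    y1, y2, y3 >= 0

Solving the primal: x* = (10, 2.5).
  primal value c^T x* = 67.5.
Solving the dual: y* = (5.25, 0, 0.75).
  dual value b^T y* = 67.5.
Strong duality: c^T x* = b^T y*. Confirmed.

67.5


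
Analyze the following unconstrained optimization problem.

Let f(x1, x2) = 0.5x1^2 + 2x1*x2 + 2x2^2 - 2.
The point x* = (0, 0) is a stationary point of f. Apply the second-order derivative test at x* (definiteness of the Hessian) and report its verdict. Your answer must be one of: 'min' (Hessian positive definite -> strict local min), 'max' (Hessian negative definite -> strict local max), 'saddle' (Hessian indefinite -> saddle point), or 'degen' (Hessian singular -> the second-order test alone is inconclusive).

Compute the Hessian H = grad^2 f:
  H = [[1, 2], [2, 4]]
Verify stationarity: grad f(x*) = H x* + g = (0, 0).
Eigenvalues of H: 0, 5.
H has a zero eigenvalue (singular; positive semidefinite but not definite), so H is neither positive definite, negative definite, nor indefinite. The second-order test alone is inconclusive -> degen.
(Indeed, f is constant along the null direction of H through x*, so x* is not a strict local extremum.)

degen


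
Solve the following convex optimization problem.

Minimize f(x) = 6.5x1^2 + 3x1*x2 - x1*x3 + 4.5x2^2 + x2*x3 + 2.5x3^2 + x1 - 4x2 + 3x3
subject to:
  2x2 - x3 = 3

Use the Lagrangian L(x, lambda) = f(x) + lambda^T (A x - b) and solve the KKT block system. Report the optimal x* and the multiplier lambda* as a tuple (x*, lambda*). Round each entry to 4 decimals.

Form the Lagrangian:
  L(x, lambda) = (1/2) x^T Q x + c^T x + lambda^T (A x - b)
Stationarity (grad_x L = 0): Q x + c + A^T lambda = 0.
Primal feasibility: A x = b.

This gives the KKT block system:
  [ Q   A^T ] [ x     ]   [-c ]
  [ A    0  ] [ lambda ] = [ b ]

Solving the linear system:
  x*      = (-0.3808, 0.9509, -1.0981)
  lambda* = (-1.1589)
  f(x*)   = -2.0012

x* = (-0.3808, 0.9509, -1.0981), lambda* = (-1.1589)


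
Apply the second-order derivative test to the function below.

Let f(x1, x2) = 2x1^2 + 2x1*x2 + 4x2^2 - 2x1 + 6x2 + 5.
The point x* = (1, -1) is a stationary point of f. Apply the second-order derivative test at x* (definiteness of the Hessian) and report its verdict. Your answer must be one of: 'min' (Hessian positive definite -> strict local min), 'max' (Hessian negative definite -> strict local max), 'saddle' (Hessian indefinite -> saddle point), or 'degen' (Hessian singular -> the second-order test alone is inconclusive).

Compute the Hessian H = grad^2 f:
  H = [[4, 2], [2, 8]]
Verify stationarity: grad f(x*) = H x* + g = (0, 0).
Eigenvalues of H: 3.1716, 8.8284.
Both eigenvalues > 0, so H is positive definite -> x* is a strict local min.

min


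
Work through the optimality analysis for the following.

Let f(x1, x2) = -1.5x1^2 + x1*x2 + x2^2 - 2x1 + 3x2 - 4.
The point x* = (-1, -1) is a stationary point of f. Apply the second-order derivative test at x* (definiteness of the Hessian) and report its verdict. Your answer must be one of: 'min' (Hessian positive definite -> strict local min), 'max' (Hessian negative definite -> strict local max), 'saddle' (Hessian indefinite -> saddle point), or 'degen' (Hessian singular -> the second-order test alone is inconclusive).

Compute the Hessian H = grad^2 f:
  H = [[-3, 1], [1, 2]]
Verify stationarity: grad f(x*) = H x* + g = (0, 0).
Eigenvalues of H: -3.1926, 2.1926.
Eigenvalues have mixed signs, so H is indefinite -> x* is a saddle point.

saddle


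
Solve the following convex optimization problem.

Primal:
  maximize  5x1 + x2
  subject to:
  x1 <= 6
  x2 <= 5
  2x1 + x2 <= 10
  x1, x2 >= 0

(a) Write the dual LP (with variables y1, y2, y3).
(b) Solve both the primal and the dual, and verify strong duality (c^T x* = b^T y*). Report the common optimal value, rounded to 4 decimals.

The standard primal-dual pair for 'max c^T x s.t. A x <= b, x >= 0' is:
  Dual:  min b^T y  s.t.  A^T y >= c,  y >= 0.

So the dual LP is:
  minimize  6y1 + 5y2 + 10y3
  subject to:
    y1 + 2y3 >= 5
    y2 + y3 >= 1
    y1, y2, y3 >= 0

Solving the primal: x* = (5, 0).
  primal value c^T x* = 25.
Solving the dual: y* = (0, 0, 2.5).
  dual value b^T y* = 25.
Strong duality: c^T x* = b^T y*. Confirmed.

25


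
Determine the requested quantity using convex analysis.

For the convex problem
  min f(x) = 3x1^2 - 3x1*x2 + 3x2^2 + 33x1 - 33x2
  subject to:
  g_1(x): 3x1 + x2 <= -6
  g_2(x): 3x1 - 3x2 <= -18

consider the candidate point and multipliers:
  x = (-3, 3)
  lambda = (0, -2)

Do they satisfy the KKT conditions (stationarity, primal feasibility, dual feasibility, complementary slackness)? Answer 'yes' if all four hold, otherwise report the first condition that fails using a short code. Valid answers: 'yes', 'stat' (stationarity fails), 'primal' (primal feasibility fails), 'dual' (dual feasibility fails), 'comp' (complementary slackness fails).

Gradient of f: grad f(x) = Q x + c = (6, -6)
Constraint values g_i(x) = a_i^T x - b_i:
  g_1((-3, 3)) = 0
  g_2((-3, 3)) = 0
Stationarity residual: grad f(x) + sum_i lambda_i a_i = (0, 0)
  -> stationarity OK
Primal feasibility (all g_i <= 0): OK
Dual feasibility (all lambda_i >= 0): FAILS
Complementary slackness (lambda_i * g_i(x) = 0 for all i): OK

Verdict: the first failing condition is dual_feasibility -> dual.

dual


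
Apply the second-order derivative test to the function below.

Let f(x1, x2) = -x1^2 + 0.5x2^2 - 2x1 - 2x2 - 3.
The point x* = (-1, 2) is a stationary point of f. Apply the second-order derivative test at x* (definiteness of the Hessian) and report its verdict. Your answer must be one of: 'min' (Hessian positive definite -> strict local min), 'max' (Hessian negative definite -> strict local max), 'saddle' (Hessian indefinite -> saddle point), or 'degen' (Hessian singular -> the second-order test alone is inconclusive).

Compute the Hessian H = grad^2 f:
  H = [[-2, 0], [0, 1]]
Verify stationarity: grad f(x*) = H x* + g = (0, 0).
Eigenvalues of H: -2, 1.
Eigenvalues have mixed signs, so H is indefinite -> x* is a saddle point.

saddle


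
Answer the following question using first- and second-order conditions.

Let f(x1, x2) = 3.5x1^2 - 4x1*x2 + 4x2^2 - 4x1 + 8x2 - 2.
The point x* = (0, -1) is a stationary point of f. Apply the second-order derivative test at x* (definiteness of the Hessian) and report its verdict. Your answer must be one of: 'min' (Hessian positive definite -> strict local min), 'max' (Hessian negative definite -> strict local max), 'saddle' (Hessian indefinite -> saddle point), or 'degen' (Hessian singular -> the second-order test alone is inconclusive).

Compute the Hessian H = grad^2 f:
  H = [[7, -4], [-4, 8]]
Verify stationarity: grad f(x*) = H x* + g = (0, 0).
Eigenvalues of H: 3.4689, 11.5311.
Both eigenvalues > 0, so H is positive definite -> x* is a strict local min.

min


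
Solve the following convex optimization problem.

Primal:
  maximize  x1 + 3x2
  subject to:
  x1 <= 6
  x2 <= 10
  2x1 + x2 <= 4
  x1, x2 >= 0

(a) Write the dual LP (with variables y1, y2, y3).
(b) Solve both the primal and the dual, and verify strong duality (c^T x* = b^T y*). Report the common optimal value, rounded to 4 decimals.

The standard primal-dual pair for 'max c^T x s.t. A x <= b, x >= 0' is:
  Dual:  min b^T y  s.t.  A^T y >= c,  y >= 0.

So the dual LP is:
  minimize  6y1 + 10y2 + 4y3
  subject to:
    y1 + 2y3 >= 1
    y2 + y3 >= 3
    y1, y2, y3 >= 0

Solving the primal: x* = (0, 4).
  primal value c^T x* = 12.
Solving the dual: y* = (0, 0, 3).
  dual value b^T y* = 12.
Strong duality: c^T x* = b^T y*. Confirmed.

12


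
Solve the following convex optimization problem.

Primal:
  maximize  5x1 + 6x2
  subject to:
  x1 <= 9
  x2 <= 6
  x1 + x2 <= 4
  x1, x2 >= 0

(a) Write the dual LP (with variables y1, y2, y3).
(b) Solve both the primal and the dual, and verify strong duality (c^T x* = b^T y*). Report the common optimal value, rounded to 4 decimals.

The standard primal-dual pair for 'max c^T x s.t. A x <= b, x >= 0' is:
  Dual:  min b^T y  s.t.  A^T y >= c,  y >= 0.

So the dual LP is:
  minimize  9y1 + 6y2 + 4y3
  subject to:
    y1 + y3 >= 5
    y2 + y3 >= 6
    y1, y2, y3 >= 0

Solving the primal: x* = (0, 4).
  primal value c^T x* = 24.
Solving the dual: y* = (0, 0, 6).
  dual value b^T y* = 24.
Strong duality: c^T x* = b^T y*. Confirmed.

24


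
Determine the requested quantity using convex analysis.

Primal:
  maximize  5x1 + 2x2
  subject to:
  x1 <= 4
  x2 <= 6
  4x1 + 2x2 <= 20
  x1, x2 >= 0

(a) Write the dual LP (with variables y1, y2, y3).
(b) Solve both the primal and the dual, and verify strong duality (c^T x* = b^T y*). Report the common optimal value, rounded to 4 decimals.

The standard primal-dual pair for 'max c^T x s.t. A x <= b, x >= 0' is:
  Dual:  min b^T y  s.t.  A^T y >= c,  y >= 0.

So the dual LP is:
  minimize  4y1 + 6y2 + 20y3
  subject to:
    y1 + 4y3 >= 5
    y2 + 2y3 >= 2
    y1, y2, y3 >= 0

Solving the primal: x* = (4, 2).
  primal value c^T x* = 24.
Solving the dual: y* = (1, 0, 1).
  dual value b^T y* = 24.
Strong duality: c^T x* = b^T y*. Confirmed.

24


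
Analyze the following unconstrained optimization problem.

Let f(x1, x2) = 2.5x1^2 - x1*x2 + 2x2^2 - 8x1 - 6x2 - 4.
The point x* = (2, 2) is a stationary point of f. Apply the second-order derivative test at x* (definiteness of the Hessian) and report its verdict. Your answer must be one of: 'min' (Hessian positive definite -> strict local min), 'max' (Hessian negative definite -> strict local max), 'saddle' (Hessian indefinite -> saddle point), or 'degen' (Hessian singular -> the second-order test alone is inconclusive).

Compute the Hessian H = grad^2 f:
  H = [[5, -1], [-1, 4]]
Verify stationarity: grad f(x*) = H x* + g = (0, 0).
Eigenvalues of H: 3.382, 5.618.
Both eigenvalues > 0, so H is positive definite -> x* is a strict local min.

min


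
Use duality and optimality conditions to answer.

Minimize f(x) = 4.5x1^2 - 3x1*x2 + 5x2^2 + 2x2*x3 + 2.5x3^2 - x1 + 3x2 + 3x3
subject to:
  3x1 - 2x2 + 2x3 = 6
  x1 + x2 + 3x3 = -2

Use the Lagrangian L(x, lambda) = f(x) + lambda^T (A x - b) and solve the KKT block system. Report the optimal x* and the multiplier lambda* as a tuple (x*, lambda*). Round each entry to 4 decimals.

Form the Lagrangian:
  L(x, lambda) = (1/2) x^T Q x + c^T x + lambda^T (A x - b)
Stationarity (grad_x L = 0): Q x + c + A^T lambda = 0.
Primal feasibility: A x = b.

This gives the KKT block system:
  [ Q   A^T ] [ x     ]   [-c ]
  [ A    0  ] [ lambda ] = [ b ]

Solving the linear system:
  x*      = (1.1608, -1.7343, -0.4755)
  lambda* = (-6.6853, 5.4056)
  f(x*)   = 21.5664

x* = (1.1608, -1.7343, -0.4755), lambda* = (-6.6853, 5.4056)


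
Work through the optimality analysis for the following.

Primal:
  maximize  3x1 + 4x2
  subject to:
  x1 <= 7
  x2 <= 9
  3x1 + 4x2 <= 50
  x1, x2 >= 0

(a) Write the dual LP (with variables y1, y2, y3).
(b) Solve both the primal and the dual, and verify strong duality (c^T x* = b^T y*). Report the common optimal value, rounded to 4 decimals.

The standard primal-dual pair for 'max c^T x s.t. A x <= b, x >= 0' is:
  Dual:  min b^T y  s.t.  A^T y >= c,  y >= 0.

So the dual LP is:
  minimize  7y1 + 9y2 + 50y3
  subject to:
    y1 + 3y3 >= 3
    y2 + 4y3 >= 4
    y1, y2, y3 >= 0

Solving the primal: x* = (4.6667, 9).
  primal value c^T x* = 50.
Solving the dual: y* = (0, 0, 1).
  dual value b^T y* = 50.
Strong duality: c^T x* = b^T y*. Confirmed.

50


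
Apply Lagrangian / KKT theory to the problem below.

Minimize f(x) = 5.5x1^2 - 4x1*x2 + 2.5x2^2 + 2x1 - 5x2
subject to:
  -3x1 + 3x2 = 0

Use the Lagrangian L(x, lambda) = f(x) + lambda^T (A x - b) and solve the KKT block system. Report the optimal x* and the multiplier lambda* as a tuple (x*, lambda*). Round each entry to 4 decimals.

Form the Lagrangian:
  L(x, lambda) = (1/2) x^T Q x + c^T x + lambda^T (A x - b)
Stationarity (grad_x L = 0): Q x + c + A^T lambda = 0.
Primal feasibility: A x = b.

This gives the KKT block system:
  [ Q   A^T ] [ x     ]   [-c ]
  [ A    0  ] [ lambda ] = [ b ]

Solving the linear system:
  x*      = (0.375, 0.375)
  lambda* = (1.5417)
  f(x*)   = -0.5625

x* = (0.375, 0.375), lambda* = (1.5417)


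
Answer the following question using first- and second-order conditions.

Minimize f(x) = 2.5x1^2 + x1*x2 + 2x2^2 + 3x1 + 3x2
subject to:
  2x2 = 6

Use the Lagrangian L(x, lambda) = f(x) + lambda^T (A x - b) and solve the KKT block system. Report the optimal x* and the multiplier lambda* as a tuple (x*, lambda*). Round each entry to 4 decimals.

Form the Lagrangian:
  L(x, lambda) = (1/2) x^T Q x + c^T x + lambda^T (A x - b)
Stationarity (grad_x L = 0): Q x + c + A^T lambda = 0.
Primal feasibility: A x = b.

This gives the KKT block system:
  [ Q   A^T ] [ x     ]   [-c ]
  [ A    0  ] [ lambda ] = [ b ]

Solving the linear system:
  x*      = (-1.2, 3)
  lambda* = (-6.9)
  f(x*)   = 23.4

x* = (-1.2, 3), lambda* = (-6.9)


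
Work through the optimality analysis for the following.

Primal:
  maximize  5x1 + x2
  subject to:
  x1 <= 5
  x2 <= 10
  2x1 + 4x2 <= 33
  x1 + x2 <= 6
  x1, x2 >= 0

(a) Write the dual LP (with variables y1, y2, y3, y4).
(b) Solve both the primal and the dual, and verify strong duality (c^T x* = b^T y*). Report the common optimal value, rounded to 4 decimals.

The standard primal-dual pair for 'max c^T x s.t. A x <= b, x >= 0' is:
  Dual:  min b^T y  s.t.  A^T y >= c,  y >= 0.

So the dual LP is:
  minimize  5y1 + 10y2 + 33y3 + 6y4
  subject to:
    y1 + 2y3 + y4 >= 5
    y2 + 4y3 + y4 >= 1
    y1, y2, y3, y4 >= 0

Solving the primal: x* = (5, 1).
  primal value c^T x* = 26.
Solving the dual: y* = (4, 0, 0, 1).
  dual value b^T y* = 26.
Strong duality: c^T x* = b^T y*. Confirmed.

26


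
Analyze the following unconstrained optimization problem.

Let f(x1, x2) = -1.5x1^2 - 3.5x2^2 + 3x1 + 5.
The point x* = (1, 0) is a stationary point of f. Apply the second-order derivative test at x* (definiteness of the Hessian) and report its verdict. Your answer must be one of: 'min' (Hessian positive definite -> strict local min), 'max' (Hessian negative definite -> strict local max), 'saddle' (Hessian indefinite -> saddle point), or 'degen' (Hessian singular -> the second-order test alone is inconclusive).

Compute the Hessian H = grad^2 f:
  H = [[-3, 0], [0, -7]]
Verify stationarity: grad f(x*) = H x* + g = (0, 0).
Eigenvalues of H: -7, -3.
Both eigenvalues < 0, so H is negative definite -> x* is a strict local max.

max


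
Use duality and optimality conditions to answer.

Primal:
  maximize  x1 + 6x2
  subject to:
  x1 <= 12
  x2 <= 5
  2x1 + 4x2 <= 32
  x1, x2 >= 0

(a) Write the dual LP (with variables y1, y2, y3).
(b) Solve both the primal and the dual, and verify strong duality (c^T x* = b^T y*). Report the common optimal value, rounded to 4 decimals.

The standard primal-dual pair for 'max c^T x s.t. A x <= b, x >= 0' is:
  Dual:  min b^T y  s.t.  A^T y >= c,  y >= 0.

So the dual LP is:
  minimize  12y1 + 5y2 + 32y3
  subject to:
    y1 + 2y3 >= 1
    y2 + 4y3 >= 6
    y1, y2, y3 >= 0

Solving the primal: x* = (6, 5).
  primal value c^T x* = 36.
Solving the dual: y* = (0, 4, 0.5).
  dual value b^T y* = 36.
Strong duality: c^T x* = b^T y*. Confirmed.

36


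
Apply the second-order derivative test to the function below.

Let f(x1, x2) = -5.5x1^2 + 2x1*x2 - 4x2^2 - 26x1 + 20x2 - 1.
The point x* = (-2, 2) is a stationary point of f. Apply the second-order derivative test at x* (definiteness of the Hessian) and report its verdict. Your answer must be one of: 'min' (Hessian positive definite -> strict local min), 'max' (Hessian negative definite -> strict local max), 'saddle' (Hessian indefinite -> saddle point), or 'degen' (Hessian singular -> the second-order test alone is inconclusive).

Compute the Hessian H = grad^2 f:
  H = [[-11, 2], [2, -8]]
Verify stationarity: grad f(x*) = H x* + g = (0, 0).
Eigenvalues of H: -12, -7.
Both eigenvalues < 0, so H is negative definite -> x* is a strict local max.

max


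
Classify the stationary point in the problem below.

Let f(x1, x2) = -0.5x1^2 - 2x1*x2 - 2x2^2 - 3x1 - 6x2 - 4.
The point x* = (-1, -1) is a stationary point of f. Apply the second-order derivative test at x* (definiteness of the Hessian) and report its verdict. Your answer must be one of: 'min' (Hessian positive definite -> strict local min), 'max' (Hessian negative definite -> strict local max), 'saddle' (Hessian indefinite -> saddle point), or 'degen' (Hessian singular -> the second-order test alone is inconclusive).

Compute the Hessian H = grad^2 f:
  H = [[-1, -2], [-2, -4]]
Verify stationarity: grad f(x*) = H x* + g = (0, 0).
Eigenvalues of H: -5, 0.
H has a zero eigenvalue (singular; negative semidefinite but not definite), so H is neither positive definite, negative definite, nor indefinite. The second-order test alone is inconclusive -> degen.
(Indeed, f is constant along the null direction of H through x*, so x* is not a strict local extremum.)

degen


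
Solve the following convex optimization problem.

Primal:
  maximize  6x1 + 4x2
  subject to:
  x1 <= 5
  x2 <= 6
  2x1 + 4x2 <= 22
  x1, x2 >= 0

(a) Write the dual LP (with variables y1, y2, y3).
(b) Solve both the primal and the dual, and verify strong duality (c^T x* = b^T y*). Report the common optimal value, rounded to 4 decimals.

The standard primal-dual pair for 'max c^T x s.t. A x <= b, x >= 0' is:
  Dual:  min b^T y  s.t.  A^T y >= c,  y >= 0.

So the dual LP is:
  minimize  5y1 + 6y2 + 22y3
  subject to:
    y1 + 2y3 >= 6
    y2 + 4y3 >= 4
    y1, y2, y3 >= 0

Solving the primal: x* = (5, 3).
  primal value c^T x* = 42.
Solving the dual: y* = (4, 0, 1).
  dual value b^T y* = 42.
Strong duality: c^T x* = b^T y*. Confirmed.

42


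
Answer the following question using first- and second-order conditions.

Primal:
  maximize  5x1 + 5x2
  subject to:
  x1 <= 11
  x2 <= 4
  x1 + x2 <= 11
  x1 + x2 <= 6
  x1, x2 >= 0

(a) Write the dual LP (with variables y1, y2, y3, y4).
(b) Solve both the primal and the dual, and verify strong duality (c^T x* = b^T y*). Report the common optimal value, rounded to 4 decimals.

The standard primal-dual pair for 'max c^T x s.t. A x <= b, x >= 0' is:
  Dual:  min b^T y  s.t.  A^T y >= c,  y >= 0.

So the dual LP is:
  minimize  11y1 + 4y2 + 11y3 + 6y4
  subject to:
    y1 + y3 + y4 >= 5
    y2 + y3 + y4 >= 5
    y1, y2, y3, y4 >= 0

Solving the primal: x* = (6, 0).
  primal value c^T x* = 30.
Solving the dual: y* = (0, 0, 0, 5).
  dual value b^T y* = 30.
Strong duality: c^T x* = b^T y*. Confirmed.

30


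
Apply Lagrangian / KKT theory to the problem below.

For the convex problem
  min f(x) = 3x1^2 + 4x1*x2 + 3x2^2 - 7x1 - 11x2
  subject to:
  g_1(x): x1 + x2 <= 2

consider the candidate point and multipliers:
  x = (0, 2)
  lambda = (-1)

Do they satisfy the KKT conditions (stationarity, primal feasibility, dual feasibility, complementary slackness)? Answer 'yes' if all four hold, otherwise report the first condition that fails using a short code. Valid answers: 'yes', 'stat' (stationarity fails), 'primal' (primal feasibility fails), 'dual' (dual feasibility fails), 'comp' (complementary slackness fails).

Gradient of f: grad f(x) = Q x + c = (1, 1)
Constraint values g_i(x) = a_i^T x - b_i:
  g_1((0, 2)) = 0
Stationarity residual: grad f(x) + sum_i lambda_i a_i = (0, 0)
  -> stationarity OK
Primal feasibility (all g_i <= 0): OK
Dual feasibility (all lambda_i >= 0): FAILS
Complementary slackness (lambda_i * g_i(x) = 0 for all i): OK

Verdict: the first failing condition is dual_feasibility -> dual.

dual


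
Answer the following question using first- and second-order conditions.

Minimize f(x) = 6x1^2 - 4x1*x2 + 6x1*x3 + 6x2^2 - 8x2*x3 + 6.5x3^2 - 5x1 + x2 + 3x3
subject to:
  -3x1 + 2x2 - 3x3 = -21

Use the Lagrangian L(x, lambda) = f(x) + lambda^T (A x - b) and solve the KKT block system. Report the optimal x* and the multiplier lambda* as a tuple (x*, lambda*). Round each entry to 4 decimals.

Form the Lagrangian:
  L(x, lambda) = (1/2) x^T Q x + c^T x + lambda^T (A x - b)
Stationarity (grad_x L = 0): Q x + c + A^T lambda = 0.
Primal feasibility: A x = b.

This gives the KKT block system:
  [ Q   A^T ] [ x     ]   [-c ]
  [ A    0  ] [ lambda ] = [ b ]

Solving the linear system:
  x*      = (4.3502, -0.6703, 2.2029)
  lambda* = (21.0338)
  f(x*)   = 212.9487

x* = (4.3502, -0.6703, 2.2029), lambda* = (21.0338)


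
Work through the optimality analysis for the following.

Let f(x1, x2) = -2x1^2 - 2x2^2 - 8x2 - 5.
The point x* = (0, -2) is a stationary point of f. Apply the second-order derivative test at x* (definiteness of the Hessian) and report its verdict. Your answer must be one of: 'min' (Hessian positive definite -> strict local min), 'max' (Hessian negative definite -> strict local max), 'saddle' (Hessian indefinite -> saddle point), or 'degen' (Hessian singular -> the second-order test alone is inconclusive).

Compute the Hessian H = grad^2 f:
  H = [[-4, 0], [0, -4]]
Verify stationarity: grad f(x*) = H x* + g = (0, 0).
Eigenvalues of H: -4, -4.
Both eigenvalues < 0, so H is negative definite -> x* is a strict local max.

max


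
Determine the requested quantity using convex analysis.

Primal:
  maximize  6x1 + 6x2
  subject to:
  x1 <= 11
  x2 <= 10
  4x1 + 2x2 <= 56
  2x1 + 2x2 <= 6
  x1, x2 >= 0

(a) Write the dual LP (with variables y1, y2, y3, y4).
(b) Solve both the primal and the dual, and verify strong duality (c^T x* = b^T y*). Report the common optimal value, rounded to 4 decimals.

The standard primal-dual pair for 'max c^T x s.t. A x <= b, x >= 0' is:
  Dual:  min b^T y  s.t.  A^T y >= c,  y >= 0.

So the dual LP is:
  minimize  11y1 + 10y2 + 56y3 + 6y4
  subject to:
    y1 + 4y3 + 2y4 >= 6
    y2 + 2y3 + 2y4 >= 6
    y1, y2, y3, y4 >= 0

Solving the primal: x* = (3, 0).
  primal value c^T x* = 18.
Solving the dual: y* = (0, 0, 0, 3).
  dual value b^T y* = 18.
Strong duality: c^T x* = b^T y*. Confirmed.

18


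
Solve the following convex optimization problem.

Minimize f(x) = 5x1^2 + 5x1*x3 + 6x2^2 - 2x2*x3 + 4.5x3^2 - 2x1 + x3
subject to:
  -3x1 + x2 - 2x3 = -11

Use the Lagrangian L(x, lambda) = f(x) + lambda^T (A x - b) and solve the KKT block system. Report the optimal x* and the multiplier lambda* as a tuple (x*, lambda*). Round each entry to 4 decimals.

Form the Lagrangian:
  L(x, lambda) = (1/2) x^T Q x + c^T x + lambda^T (A x - b)
Stationarity (grad_x L = 0): Q x + c + A^T lambda = 0.
Primal feasibility: A x = b.

This gives the KKT block system:
  [ Q   A^T ] [ x     ]   [-c ]
  [ A    0  ] [ lambda ] = [ b ]

Solving the linear system:
  x*      = (3.2267, -0.834, 0.2429)
  lambda* = (10.4939)
  f(x*)   = 54.6113

x* = (3.2267, -0.834, 0.2429), lambda* = (10.4939)


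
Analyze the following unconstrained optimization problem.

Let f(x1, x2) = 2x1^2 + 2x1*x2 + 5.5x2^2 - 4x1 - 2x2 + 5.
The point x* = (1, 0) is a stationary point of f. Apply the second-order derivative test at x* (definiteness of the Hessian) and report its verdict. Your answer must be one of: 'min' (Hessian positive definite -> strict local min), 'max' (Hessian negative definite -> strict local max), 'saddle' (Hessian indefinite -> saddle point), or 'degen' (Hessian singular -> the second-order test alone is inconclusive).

Compute the Hessian H = grad^2 f:
  H = [[4, 2], [2, 11]]
Verify stationarity: grad f(x*) = H x* + g = (0, 0).
Eigenvalues of H: 3.4689, 11.5311.
Both eigenvalues > 0, so H is positive definite -> x* is a strict local min.

min


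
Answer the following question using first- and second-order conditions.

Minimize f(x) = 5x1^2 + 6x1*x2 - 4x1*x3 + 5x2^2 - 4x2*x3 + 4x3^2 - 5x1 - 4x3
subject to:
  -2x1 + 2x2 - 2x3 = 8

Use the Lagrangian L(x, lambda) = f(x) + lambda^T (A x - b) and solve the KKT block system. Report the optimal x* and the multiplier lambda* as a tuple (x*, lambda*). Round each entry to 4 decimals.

Form the Lagrangian:
  L(x, lambda) = (1/2) x^T Q x + c^T x + lambda^T (A x - b)
Stationarity (grad_x L = 0): Q x + c + A^T lambda = 0.
Primal feasibility: A x = b.

This gives the KKT block system:
  [ Q   A^T ] [ x     ]   [-c ]
  [ A    0  ] [ lambda ] = [ b ]

Solving the linear system:
  x*      = (-1.6797, 1.6641, -0.6562)
  lambda* = (-4.5938)
  f(x*)   = 23.8867

x* = (-1.6797, 1.6641, -0.6562), lambda* = (-4.5938)


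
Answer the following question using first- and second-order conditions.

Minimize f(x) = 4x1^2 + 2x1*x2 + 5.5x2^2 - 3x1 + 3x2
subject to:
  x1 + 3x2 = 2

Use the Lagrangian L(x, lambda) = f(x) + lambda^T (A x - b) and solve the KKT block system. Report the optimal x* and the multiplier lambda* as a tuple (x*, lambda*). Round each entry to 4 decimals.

Form the Lagrangian:
  L(x, lambda) = (1/2) x^T Q x + c^T x + lambda^T (A x - b)
Stationarity (grad_x L = 0): Q x + c + A^T lambda = 0.
Primal feasibility: A x = b.

This gives the KKT block system:
  [ Q   A^T ] [ x     ]   [-c ]
  [ A    0  ] [ lambda ] = [ b ]

Solving the linear system:
  x*      = (0.6479, 0.4507)
  lambda* = (-3.0845)
  f(x*)   = 2.7887

x* = (0.6479, 0.4507), lambda* = (-3.0845)


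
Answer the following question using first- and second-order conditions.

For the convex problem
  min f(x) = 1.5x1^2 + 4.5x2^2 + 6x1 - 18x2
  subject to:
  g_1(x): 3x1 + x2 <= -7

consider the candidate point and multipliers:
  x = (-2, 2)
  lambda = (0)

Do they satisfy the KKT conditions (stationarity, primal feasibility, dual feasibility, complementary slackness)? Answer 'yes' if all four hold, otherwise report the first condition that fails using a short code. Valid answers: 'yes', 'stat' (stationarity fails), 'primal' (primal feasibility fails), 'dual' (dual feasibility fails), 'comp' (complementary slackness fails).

Gradient of f: grad f(x) = Q x + c = (0, 0)
Constraint values g_i(x) = a_i^T x - b_i:
  g_1((-2, 2)) = 3
Stationarity residual: grad f(x) + sum_i lambda_i a_i = (0, 0)
  -> stationarity OK
Primal feasibility (all g_i <= 0): FAILS
Dual feasibility (all lambda_i >= 0): OK
Complementary slackness (lambda_i * g_i(x) = 0 for all i): OK

Verdict: the first failing condition is primal_feasibility -> primal.

primal


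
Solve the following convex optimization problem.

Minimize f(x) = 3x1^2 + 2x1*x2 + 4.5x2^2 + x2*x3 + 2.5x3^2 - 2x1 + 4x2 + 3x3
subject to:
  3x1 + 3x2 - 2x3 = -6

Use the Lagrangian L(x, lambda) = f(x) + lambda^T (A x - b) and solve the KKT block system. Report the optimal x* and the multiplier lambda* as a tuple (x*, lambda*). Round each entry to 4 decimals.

Form the Lagrangian:
  L(x, lambda) = (1/2) x^T Q x + c^T x + lambda^T (A x - b)
Stationarity (grad_x L = 0): Q x + c + A^T lambda = 0.
Primal feasibility: A x = b.

This gives the KKT block system:
  [ Q   A^T ] [ x     ]   [-c ]
  [ A    0  ] [ lambda ] = [ b ]

Solving the linear system:
  x*      = (-0.4346, -1.1866, 0.5681)
  lambda* = (2.327)
  f(x*)   = 5.8944

x* = (-0.4346, -1.1866, 0.5681), lambda* = (2.327)


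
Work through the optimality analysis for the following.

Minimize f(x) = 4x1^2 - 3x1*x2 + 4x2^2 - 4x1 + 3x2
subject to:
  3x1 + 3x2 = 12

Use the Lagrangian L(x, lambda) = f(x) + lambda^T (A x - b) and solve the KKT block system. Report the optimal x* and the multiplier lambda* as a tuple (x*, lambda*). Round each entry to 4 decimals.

Form the Lagrangian:
  L(x, lambda) = (1/2) x^T Q x + c^T x + lambda^T (A x - b)
Stationarity (grad_x L = 0): Q x + c + A^T lambda = 0.
Primal feasibility: A x = b.

This gives the KKT block system:
  [ Q   A^T ] [ x     ]   [-c ]
  [ A    0  ] [ lambda ] = [ b ]

Solving the linear system:
  x*      = (2.3182, 1.6818)
  lambda* = (-3.1667)
  f(x*)   = 16.8864

x* = (2.3182, 1.6818), lambda* = (-3.1667)


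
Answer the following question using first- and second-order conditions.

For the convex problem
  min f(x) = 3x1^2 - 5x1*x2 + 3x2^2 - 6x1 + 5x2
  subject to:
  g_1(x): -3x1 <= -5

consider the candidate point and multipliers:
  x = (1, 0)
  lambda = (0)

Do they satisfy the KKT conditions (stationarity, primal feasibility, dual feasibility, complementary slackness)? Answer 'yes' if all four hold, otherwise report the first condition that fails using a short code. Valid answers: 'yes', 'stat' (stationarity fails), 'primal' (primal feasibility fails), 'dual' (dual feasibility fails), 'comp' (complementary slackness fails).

Gradient of f: grad f(x) = Q x + c = (0, 0)
Constraint values g_i(x) = a_i^T x - b_i:
  g_1((1, 0)) = 2
Stationarity residual: grad f(x) + sum_i lambda_i a_i = (0, 0)
  -> stationarity OK
Primal feasibility (all g_i <= 0): FAILS
Dual feasibility (all lambda_i >= 0): OK
Complementary slackness (lambda_i * g_i(x) = 0 for all i): OK

Verdict: the first failing condition is primal_feasibility -> primal.

primal


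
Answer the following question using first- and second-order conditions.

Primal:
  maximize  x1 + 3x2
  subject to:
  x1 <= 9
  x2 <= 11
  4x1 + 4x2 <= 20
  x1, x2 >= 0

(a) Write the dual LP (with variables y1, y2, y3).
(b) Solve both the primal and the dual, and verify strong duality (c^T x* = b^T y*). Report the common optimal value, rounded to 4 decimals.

The standard primal-dual pair for 'max c^T x s.t. A x <= b, x >= 0' is:
  Dual:  min b^T y  s.t.  A^T y >= c,  y >= 0.

So the dual LP is:
  minimize  9y1 + 11y2 + 20y3
  subject to:
    y1 + 4y3 >= 1
    y2 + 4y3 >= 3
    y1, y2, y3 >= 0

Solving the primal: x* = (0, 5).
  primal value c^T x* = 15.
Solving the dual: y* = (0, 0, 0.75).
  dual value b^T y* = 15.
Strong duality: c^T x* = b^T y*. Confirmed.

15


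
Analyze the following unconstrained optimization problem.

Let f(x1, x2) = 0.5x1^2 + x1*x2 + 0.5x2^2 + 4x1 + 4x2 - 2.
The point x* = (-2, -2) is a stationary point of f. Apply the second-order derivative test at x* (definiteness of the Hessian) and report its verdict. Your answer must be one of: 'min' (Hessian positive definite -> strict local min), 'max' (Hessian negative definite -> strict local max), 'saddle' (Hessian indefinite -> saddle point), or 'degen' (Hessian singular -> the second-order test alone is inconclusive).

Compute the Hessian H = grad^2 f:
  H = [[1, 1], [1, 1]]
Verify stationarity: grad f(x*) = H x* + g = (0, 0).
Eigenvalues of H: 0, 2.
H has a zero eigenvalue (singular; positive semidefinite but not definite), so H is neither positive definite, negative definite, nor indefinite. The second-order test alone is inconclusive -> degen.
(Indeed, f is constant along the null direction of H through x*, so x* is not a strict local extremum.)

degen


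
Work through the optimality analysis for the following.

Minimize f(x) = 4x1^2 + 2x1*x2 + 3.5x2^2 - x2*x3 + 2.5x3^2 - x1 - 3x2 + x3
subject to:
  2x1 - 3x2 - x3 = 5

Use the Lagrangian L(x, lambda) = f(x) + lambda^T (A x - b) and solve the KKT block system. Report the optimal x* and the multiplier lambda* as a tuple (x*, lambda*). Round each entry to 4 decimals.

Form the Lagrangian:
  L(x, lambda) = (1/2) x^T Q x + c^T x + lambda^T (A x - b)
Stationarity (grad_x L = 0): Q x + c + A^T lambda = 0.
Primal feasibility: A x = b.

This gives the KKT block system:
  [ Q   A^T ] [ x     ]   [-c ]
  [ A    0  ] [ lambda ] = [ b ]

Solving the linear system:
  x*      = (0.8591, -0.8315, -0.7873)
  lambda* = (-2.105)
  f(x*)   = 5.6865

x* = (0.8591, -0.8315, -0.7873), lambda* = (-2.105)


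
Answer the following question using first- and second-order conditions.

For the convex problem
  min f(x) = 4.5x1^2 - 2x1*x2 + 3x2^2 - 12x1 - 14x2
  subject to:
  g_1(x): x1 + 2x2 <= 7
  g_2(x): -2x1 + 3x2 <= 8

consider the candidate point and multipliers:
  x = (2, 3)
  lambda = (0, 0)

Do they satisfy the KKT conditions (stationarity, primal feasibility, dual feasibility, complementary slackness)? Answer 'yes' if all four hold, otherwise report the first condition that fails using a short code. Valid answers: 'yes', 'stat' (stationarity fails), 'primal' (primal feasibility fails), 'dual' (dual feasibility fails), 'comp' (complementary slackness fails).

Gradient of f: grad f(x) = Q x + c = (0, 0)
Constraint values g_i(x) = a_i^T x - b_i:
  g_1((2, 3)) = 1
  g_2((2, 3)) = -3
Stationarity residual: grad f(x) + sum_i lambda_i a_i = (0, 0)
  -> stationarity OK
Primal feasibility (all g_i <= 0): FAILS
Dual feasibility (all lambda_i >= 0): OK
Complementary slackness (lambda_i * g_i(x) = 0 for all i): OK

Verdict: the first failing condition is primal_feasibility -> primal.

primal


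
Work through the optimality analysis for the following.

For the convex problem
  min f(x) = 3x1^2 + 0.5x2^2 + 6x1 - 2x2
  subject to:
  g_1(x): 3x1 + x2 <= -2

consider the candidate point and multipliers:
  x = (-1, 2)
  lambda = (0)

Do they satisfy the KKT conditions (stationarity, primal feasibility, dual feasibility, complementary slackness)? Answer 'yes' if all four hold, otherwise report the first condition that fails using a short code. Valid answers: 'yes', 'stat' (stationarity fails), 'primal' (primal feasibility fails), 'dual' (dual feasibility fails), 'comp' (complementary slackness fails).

Gradient of f: grad f(x) = Q x + c = (0, 0)
Constraint values g_i(x) = a_i^T x - b_i:
  g_1((-1, 2)) = 1
Stationarity residual: grad f(x) + sum_i lambda_i a_i = (0, 0)
  -> stationarity OK
Primal feasibility (all g_i <= 0): FAILS
Dual feasibility (all lambda_i >= 0): OK
Complementary slackness (lambda_i * g_i(x) = 0 for all i): OK

Verdict: the first failing condition is primal_feasibility -> primal.

primal
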